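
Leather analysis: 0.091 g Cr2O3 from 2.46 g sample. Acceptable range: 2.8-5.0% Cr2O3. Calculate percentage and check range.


Cr2O3 = 3.70%
Within range: Yes

Cr2O3% = 0.091 / 2.46 x 100 = 3.70%
Acceptable range: 2.8 to 5.0%
Within range: Yes


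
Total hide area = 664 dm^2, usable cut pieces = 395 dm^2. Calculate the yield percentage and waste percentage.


Yield = 59.5%
Waste = 40.5%

Yield = 395 / 664 x 100 = 59.5%
Waste = 664 - 395 = 269 dm^2
Waste% = 100 - 59.5 = 40.5%


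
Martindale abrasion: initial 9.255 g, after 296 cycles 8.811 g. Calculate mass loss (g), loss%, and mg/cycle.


Loss = 9.255 - 8.811 = 0.444 g
Loss% = 0.444 / 9.255 x 100 = 4.80%
Rate = 0.444 / 296 x 1000 = 1.500 mg/cycle


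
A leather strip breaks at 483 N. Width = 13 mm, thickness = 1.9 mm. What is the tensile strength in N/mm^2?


19.55 N/mm^2


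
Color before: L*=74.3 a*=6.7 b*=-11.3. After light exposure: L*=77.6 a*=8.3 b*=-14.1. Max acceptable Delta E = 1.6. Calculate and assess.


dL = 3.3, da = 1.6, db = -2.8
dE = sqrt((3.3)^2 + (1.6)^2 + (-2.8)^2) = 4.61
Max = 1.6
Passes: No


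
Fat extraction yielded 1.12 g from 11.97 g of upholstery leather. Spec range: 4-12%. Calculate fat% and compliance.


Fat content = 9.4%
Compliant: Yes


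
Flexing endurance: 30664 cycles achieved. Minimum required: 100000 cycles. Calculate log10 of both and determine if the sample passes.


log10(30664) = 4.49
log10(100000) = 5.00
Passes: No


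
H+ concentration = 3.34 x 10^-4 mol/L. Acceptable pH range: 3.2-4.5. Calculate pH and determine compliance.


pH = -log10(3.34 x 10^-4) = 3.48
Range: 3.2 to 4.5
Compliant: Yes


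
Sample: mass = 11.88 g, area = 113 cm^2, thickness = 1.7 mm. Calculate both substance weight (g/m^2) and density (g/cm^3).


Substance weight = 1051.3 g/m^2
Density = 0.618 g/cm^3


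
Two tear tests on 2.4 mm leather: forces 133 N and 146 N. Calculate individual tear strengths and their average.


Tear 1 = 55.4 N/mm
Tear 2 = 60.8 N/mm
Average = 58.1 N/mm


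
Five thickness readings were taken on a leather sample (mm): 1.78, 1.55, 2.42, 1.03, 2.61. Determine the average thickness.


Sum = 1.78 + 1.55 + 2.42 + 1.03 + 2.61 = 9.39
Average = 9.39 / 5 = 1.88 mm


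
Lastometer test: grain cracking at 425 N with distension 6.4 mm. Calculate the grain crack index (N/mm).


66.4 N/mm


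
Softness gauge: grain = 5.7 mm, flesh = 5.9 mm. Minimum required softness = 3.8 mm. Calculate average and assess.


Average = (5.7 + 5.9) / 2 = 5.80 mm
Minimum = 3.8 mm
Meets requirement: Yes


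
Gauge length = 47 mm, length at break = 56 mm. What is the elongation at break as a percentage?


Extension = 56 - 47 = 9 mm
Elongation = 9 / 47 x 100 = 19.1%


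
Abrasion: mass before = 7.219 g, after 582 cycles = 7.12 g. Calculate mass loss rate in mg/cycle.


0.170 mg/cycle

Mass loss = 7.219 - 7.12 = 0.099 g
Rate = 0.099 / 582 x 1000 = 0.170 mg/cycle


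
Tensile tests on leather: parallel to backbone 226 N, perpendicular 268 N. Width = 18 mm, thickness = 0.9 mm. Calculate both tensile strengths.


Parallel = 13.95 N/mm^2
Perpendicular = 16.54 N/mm^2


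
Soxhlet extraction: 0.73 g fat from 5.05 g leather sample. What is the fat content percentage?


Fat content = 0.73 / 5.05 x 100
Fat = 14.5%


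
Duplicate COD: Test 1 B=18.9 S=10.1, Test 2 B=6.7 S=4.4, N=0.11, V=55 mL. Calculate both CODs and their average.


COD1 = 140.8 mg/L
COD2 = 36.8 mg/L
Average = 88.8 mg/L


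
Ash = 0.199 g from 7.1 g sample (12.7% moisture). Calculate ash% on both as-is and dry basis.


As-is ash = 2.80%
Dry-basis ash = 3.21%


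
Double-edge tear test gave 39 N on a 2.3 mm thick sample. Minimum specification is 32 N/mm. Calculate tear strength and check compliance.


Tear strength = 17.0 N/mm
Compliant: No


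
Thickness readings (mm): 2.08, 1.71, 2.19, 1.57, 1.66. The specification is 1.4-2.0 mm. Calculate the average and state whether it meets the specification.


Sum = 9.21
Average = 9.21 / 5 = 1.84 mm
Specification range: 1.4 to 2.0 mm
Within spec: Yes


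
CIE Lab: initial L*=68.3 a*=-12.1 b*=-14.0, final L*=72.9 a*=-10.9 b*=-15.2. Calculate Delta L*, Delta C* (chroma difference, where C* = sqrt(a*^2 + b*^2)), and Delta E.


Delta L* = 4.6
Delta C* = 0.20
Delta E = 4.90

Delta L* = 72.9 - 68.3 = 4.6
C1* = sqrt((-12.1)^2 + (-14.0)^2) = 18.504
C2* = sqrt((-10.9)^2 + (-15.2)^2) = 18.704
Delta C* = 18.704 - 18.504 = 0.20
Delta E = sqrt((4.6)^2 + (1.2)^2 + (-1.2)^2) = 4.90


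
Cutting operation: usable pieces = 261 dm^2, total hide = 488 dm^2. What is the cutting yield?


Yield = usable / total x 100
Yield = 261 / 488 x 100 = 53.5%


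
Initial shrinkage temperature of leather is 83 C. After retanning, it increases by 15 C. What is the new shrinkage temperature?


New Ts = 83 + 15 = 98 C


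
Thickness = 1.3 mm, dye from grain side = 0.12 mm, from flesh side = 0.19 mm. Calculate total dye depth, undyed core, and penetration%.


Total dyed = 0.31 mm
Undyed core = 0.99 mm
Penetration = 23.8%


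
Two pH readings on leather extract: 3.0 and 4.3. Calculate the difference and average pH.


Difference = |3.0 - 4.3| = 1.3
Average = (3.0 + 4.3) / 2 = 3.65


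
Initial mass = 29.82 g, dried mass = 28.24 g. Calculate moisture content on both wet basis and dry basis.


Wet basis = 5.3%
Dry basis = 5.6%

Moisture lost = 29.82 - 28.24 = 1.58 g
Wet basis MC = 1.58 / 29.82 x 100 = 5.3%
Dry basis MC = 1.58 / 28.24 x 100 = 5.6%


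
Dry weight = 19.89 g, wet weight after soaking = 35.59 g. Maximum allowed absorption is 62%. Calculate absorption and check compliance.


Absorption = 78.9%
Compliant: No

WA = (35.59 - 19.89) / 19.89 x 100 = 78.9%
Maximum allowed: 62%
Compliant: No


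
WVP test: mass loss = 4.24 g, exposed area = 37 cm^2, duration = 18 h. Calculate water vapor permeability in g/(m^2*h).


63.66 g/(m^2*h)

WVP = mass_loss / (area x time) x 10000
WVP = 4.24 / (37 x 18) x 10000
WVP = 4.24 / 666 x 10000 = 63.66 g/(m^2*h)


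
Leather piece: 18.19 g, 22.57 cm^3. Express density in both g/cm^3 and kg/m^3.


0.806 g/cm^3
806 kg/m^3


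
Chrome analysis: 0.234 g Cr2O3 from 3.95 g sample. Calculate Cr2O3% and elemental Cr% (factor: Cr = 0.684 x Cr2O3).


Cr2O3% = 0.234 / 3.95 x 100 = 5.92%
Cr% = 5.92 x 0.684 = 4.05%


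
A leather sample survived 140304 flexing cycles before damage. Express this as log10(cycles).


5.15


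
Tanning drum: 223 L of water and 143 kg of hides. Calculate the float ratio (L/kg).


1.6


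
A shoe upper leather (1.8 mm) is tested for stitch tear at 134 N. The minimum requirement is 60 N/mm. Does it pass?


STS = 134 / 1.8 = 74.4 N/mm
Minimum required: 60 N/mm
Passes: Yes


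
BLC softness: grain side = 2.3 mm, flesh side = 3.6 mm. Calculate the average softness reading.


2.95 mm

Average = (2.3 + 3.6) / 2
Average = 2.95 mm


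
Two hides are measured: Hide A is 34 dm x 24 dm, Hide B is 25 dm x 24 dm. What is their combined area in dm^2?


Hide A area = 34 x 24 = 816 dm^2
Hide B area = 25 x 24 = 600 dm^2
Total = 816 + 600 = 1416 dm^2


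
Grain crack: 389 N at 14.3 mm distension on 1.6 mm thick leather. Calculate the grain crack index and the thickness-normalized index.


Crack index = 389 / 14.3 = 27.2 N/mm
Normalized = 27.2 / 1.6 = 17.0 N/mm per mm


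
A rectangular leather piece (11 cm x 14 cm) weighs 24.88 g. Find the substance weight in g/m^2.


1615.6 g/m^2


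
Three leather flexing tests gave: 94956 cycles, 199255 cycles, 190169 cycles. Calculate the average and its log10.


Average = 161460 cycles
log10 = 5.21


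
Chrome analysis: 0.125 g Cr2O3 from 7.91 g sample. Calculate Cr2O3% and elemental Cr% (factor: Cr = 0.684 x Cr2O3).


Cr2O3% = 0.125 / 7.91 x 100 = 1.58%
Cr% = 1.58 x 0.684 = 1.08%


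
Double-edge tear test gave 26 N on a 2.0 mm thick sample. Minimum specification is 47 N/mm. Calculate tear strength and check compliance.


Tear strength = 26 / 2.0 = 13.0 N/mm
Required minimum = 47 N/mm
Compliant: No


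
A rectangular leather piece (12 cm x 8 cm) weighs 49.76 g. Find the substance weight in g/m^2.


5183.3 g/m^2


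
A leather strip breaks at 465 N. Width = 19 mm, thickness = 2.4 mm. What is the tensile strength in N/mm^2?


10.20 N/mm^2


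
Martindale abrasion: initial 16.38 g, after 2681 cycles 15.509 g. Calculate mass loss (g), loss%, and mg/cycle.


Mass loss = 0.871 g
Loss = 5.32%
Rate = 0.325 mg/cycle

Loss = 16.38 - 15.509 = 0.871 g
Loss% = 0.871 / 16.38 x 100 = 5.32%
Rate = 0.871 / 2681 x 1000 = 0.325 mg/cycle


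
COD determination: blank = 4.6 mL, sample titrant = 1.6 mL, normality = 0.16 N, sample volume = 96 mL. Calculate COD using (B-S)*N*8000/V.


40.0 mg/L


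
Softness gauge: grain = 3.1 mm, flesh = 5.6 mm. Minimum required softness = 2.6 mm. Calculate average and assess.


Average = (3.1 + 5.6) / 2 = 4.35 mm
Minimum = 2.6 mm
Meets requirement: Yes


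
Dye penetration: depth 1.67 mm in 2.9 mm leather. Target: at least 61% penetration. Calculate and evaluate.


Penetration = 57.6%
Meets target: No

Penetration = 1.67 / 2.9 x 100 = 57.6%
Target: 61%
Meets target: No


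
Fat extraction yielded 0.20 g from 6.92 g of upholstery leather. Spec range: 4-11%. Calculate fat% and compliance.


Fat% = 0.20 / 6.92 x 100 = 2.9%
Spec range: 4-11%
Compliant: No


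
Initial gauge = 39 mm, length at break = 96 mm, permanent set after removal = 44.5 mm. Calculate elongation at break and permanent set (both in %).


Elongation at break = (96 - 39) / 39 x 100 = 146.2%
Permanent set = (44.5 - 39) / 39 x 100 = 14.1%


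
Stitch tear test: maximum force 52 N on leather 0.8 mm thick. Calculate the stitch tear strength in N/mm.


65.0 N/mm

Stitch tear strength = force / thickness
STS = 52 / 0.8 = 65.0 N/mm


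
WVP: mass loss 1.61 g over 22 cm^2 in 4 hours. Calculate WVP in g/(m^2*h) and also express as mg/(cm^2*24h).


WVP = 182.95 g/(m^2*h)
Daily rate = 439.09 mg/(cm^2*24h)


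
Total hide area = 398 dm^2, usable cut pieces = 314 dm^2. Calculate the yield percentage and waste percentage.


Yield = 78.9%
Waste = 21.1%

Yield = 314 / 398 x 100 = 78.9%
Waste = 398 - 314 = 84 dm^2
Waste% = 100 - 78.9 = 21.1%


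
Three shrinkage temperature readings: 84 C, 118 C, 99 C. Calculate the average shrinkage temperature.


Average = (84 + 118 + 99) / 3
Average = 301 / 3 = 100.3 C


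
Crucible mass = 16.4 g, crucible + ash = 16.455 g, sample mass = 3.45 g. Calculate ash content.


Ash mass = 0.055 g
Ash content = 1.59%


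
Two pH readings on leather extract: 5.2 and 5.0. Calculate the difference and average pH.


Difference = 0.2
Average pH = 5.10


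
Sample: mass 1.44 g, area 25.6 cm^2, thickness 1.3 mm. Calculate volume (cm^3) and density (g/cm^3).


Volume = 3.328 cm^3
Density = 0.433 g/cm^3

Thickness in cm = 1.3 / 10 = 0.13 cm
Volume = 25.6 x 0.13 = 3.328 cm^3
Density = 1.44 / 3.328 = 0.433 g/cm^3


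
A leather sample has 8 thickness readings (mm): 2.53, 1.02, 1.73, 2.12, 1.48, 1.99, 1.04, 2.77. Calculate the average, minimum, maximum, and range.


Sum = 14.68
Average = 14.68 / 8 = 1.84 mm
Minimum = 1.02 mm
Maximum = 2.77 mm
Range = 2.77 - 1.02 = 1.75 mm


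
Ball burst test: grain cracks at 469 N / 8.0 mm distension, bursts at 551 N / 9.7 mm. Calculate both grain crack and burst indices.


Crack index = 469 / 8.0 = 58.6 N/mm
Burst index = 551 / 9.7 = 56.8 N/mm


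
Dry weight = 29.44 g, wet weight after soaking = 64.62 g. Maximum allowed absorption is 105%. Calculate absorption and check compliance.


Absorption = 119.5%
Compliant: No

WA = (64.62 - 29.44) / 29.44 x 100 = 119.5%
Maximum allowed: 105%
Compliant: No


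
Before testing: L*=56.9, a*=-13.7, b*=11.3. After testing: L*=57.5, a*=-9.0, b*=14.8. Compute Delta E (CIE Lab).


dL = 57.5 - 56.9 = 0.6
da = -9.0 - (-13.7) = 4.7
db = 14.8 - 11.3 = 3.5
dE = sqrt((0.6)^2 + (4.7)^2 + (3.5)^2) = 5.89


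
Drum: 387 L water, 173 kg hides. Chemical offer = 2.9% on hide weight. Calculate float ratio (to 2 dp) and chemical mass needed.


Float ratio = 387 / 173 = 2.24
Chemical = 173 x 2.9 / 100 = 5.017 kg


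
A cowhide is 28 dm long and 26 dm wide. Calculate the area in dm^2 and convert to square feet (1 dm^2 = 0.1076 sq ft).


Area = 28 x 26 = 728 dm^2
Conversion: 728 x 0.1076 = 78.33 sq ft


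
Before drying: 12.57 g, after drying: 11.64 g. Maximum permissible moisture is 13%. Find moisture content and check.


Moisture content = 7.4%
Acceptable: Yes


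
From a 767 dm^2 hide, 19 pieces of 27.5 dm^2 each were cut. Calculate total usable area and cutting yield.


Usable area = 522.5 dm^2
Yield = 68.1%


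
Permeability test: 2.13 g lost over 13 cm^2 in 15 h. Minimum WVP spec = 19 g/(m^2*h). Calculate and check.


WVP = 109.23 g/(m^2*h)
Meets specification: Yes


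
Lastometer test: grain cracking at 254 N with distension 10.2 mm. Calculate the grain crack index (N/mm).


24.9 N/mm


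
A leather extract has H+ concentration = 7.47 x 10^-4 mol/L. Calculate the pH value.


pH = -log10[H+]
pH = -log10(7.47 x 10^-4) = 3.13


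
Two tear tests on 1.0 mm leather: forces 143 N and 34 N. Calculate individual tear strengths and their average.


Tear 1 = 143.0 N/mm
Tear 2 = 34.0 N/mm
Average = 88.5 N/mm

Tear 1 = 143 / 1.0 = 143.0 N/mm
Tear 2 = 34 / 1.0 = 34.0 N/mm
Average = (143.0 + 34.0) / 2 = 88.5 N/mm


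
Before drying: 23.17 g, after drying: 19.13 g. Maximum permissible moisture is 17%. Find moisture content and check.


Moisture content = 17.4%
Acceptable: No

MC = (23.17 - 19.13) / 23.17 x 100 = 17.4%
Maximum: 17%
Acceptable: No


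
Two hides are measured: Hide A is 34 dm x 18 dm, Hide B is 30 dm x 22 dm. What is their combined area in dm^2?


1272 dm^2

Hide A area = 34 x 18 = 612 dm^2
Hide B area = 30 x 22 = 660 dm^2
Total = 612 + 660 = 1272 dm^2


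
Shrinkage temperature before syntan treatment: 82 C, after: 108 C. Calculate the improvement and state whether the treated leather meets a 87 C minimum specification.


Improvement = 108 - 82 = 26 C
Spec check: 108 C >= 87 C? Yes


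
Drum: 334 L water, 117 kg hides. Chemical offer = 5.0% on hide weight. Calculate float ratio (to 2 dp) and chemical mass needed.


Float ratio = 334 / 117 = 2.85
Chemical = 117 x 5.0 / 100 = 5.85 kg


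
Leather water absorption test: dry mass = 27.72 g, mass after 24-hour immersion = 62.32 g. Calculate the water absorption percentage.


Water absorbed = 62.32 - 27.72 = 34.60 g
WA% = 34.60 / 27.72 x 100 = 124.8%


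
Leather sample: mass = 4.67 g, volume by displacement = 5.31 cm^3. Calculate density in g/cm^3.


Density = mass / volume
Density = 4.67 / 5.31 = 0.879 g/cm^3


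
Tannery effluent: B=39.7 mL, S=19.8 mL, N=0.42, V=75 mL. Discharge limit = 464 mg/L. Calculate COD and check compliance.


COD = 891.5 mg/L
Compliant: No

COD = (39.7 - 19.8) x 0.42 x 8000 / 75 = 891.5 mg/L
Limit: 464 mg/L
Compliant: No


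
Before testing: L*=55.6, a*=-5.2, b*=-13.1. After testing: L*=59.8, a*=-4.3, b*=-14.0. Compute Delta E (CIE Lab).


Delta E = 4.39


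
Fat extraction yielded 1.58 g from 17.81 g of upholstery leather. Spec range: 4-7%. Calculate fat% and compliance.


Fat content = 8.9%
Compliant: No

Fat% = 1.58 / 17.81 x 100 = 8.9%
Spec range: 4-7%
Compliant: No


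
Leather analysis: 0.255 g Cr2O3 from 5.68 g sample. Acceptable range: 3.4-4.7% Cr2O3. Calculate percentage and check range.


Cr2O3 = 4.49%
Within range: Yes

Cr2O3% = 0.255 / 5.68 x 100 = 4.49%
Acceptable range: 3.4 to 4.7%
Within range: Yes


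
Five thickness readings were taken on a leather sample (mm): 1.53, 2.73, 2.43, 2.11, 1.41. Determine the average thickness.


Sum = 1.53 + 2.73 + 2.43 + 2.11 + 1.41 = 10.21
Average = 10.21 / 5 = 2.04 mm


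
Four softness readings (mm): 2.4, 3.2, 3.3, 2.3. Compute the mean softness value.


Sum = 2.4 + 3.2 + 3.3 + 2.3
Mean = 11.2 / 4 = 2.80 mm


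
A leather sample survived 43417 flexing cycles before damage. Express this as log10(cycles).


4.64


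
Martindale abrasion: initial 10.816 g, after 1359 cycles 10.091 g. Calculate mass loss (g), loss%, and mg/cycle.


Mass loss = 0.725 g
Loss = 6.70%
Rate = 0.533 mg/cycle


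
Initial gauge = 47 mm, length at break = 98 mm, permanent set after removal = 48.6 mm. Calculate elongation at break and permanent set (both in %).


Elongation at break = (98 - 47) / 47 x 100 = 108.5%
Permanent set = (48.6 - 47) / 47 x 100 = 3.4%


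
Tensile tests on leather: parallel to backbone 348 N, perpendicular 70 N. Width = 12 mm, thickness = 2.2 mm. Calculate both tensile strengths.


Parallel = 13.18 N/mm^2
Perpendicular = 2.65 N/mm^2

Area = 12 x 2.2 = 26.4 mm^2
TS (parallel) = 348 / 26.4 = 13.18 N/mm^2
TS (perpendicular) = 70 / 26.4 = 2.65 N/mm^2


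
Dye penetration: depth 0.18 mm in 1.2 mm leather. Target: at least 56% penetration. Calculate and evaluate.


Penetration = 0.18 / 1.2 x 100 = 15.0%
Target: 56%
Meets target: No


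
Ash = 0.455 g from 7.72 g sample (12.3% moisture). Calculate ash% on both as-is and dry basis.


As-is ash = 5.89%
Dry-basis ash = 6.72%

As-is ash% = 0.455 / 7.72 x 100 = 5.89%
Dry mass = 7.72 x (100 - 12.3) / 100 = 6.77044 g
Dry-basis ash% = 0.455 / 6.77044 x 100 = 6.72%


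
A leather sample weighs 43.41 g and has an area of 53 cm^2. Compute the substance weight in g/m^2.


8190.6 g/m^2


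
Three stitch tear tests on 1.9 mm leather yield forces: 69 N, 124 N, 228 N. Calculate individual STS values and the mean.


STS1 = 69 / 1.9 = 36.3 N/mm
STS2 = 124 / 1.9 = 65.3 N/mm
STS3 = 228 / 1.9 = 120.0 N/mm
Mean = (36.3 + 65.3 + 120.0) / 3 = 73.9 N/mm


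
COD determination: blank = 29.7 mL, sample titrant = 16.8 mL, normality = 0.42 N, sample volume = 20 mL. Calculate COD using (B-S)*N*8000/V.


COD = (29.7 - 16.8) x 0.42 x 8000 / 20
COD = 12.9 x 0.42 x 8000 / 20
COD = 2167.2 mg/L


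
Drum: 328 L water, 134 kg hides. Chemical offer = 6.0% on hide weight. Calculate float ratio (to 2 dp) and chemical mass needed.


Float ratio = 2.45
Chemical needed = 8.04 kg

Float ratio = 328 / 134 = 2.45
Chemical = 134 x 6.0 / 100 = 8.04 kg


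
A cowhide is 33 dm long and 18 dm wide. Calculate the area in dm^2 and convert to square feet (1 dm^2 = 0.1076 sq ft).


594 dm^2
63.91 sq ft

Area = 33 x 18 = 594 dm^2
Conversion: 594 x 0.1076 = 63.91 sq ft


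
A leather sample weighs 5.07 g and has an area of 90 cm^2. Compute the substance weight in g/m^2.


Substance weight = mass / area x 10000
SW = 5.07 / 90 x 10000
SW = 563.3 g/m^2


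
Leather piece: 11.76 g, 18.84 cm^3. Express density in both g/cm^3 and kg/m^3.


Density = 11.76 / 18.84 = 0.624 g/cm^3
Convert: 0.624 x 1000 = 624 kg/m^3


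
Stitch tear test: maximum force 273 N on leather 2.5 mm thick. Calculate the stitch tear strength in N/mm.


Stitch tear strength = force / thickness
STS = 273 / 2.5 = 109.2 N/mm


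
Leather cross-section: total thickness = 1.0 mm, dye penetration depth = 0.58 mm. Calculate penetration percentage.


Penetration% = 0.58 / 1.0 x 100
Penetration = 58.0%


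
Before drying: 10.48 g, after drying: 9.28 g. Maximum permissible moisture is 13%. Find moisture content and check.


MC = (10.48 - 9.28) / 10.48 x 100 = 11.5%
Maximum: 13%
Acceptable: Yes


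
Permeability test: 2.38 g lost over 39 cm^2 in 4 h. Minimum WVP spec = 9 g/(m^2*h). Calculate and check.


WVP = 2.38 / (39 x 4) x 10000 = 152.56 g/(m^2*h)
Minimum: 9 g/(m^2*h)
Meets spec: Yes


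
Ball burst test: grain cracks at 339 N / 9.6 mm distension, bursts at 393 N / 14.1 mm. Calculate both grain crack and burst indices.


Crack index = 339 / 9.6 = 35.3 N/mm
Burst index = 393 / 14.1 = 27.9 N/mm


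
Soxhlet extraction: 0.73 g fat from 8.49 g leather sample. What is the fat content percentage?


Fat content = 0.73 / 8.49 x 100
Fat = 8.6%


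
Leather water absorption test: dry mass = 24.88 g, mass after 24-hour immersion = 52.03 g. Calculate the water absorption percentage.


Water absorbed = 52.03 - 24.88 = 27.15 g
WA% = 27.15 / 24.88 x 100 = 109.1%


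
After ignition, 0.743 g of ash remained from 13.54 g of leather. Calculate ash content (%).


5.49%

Ash% = 0.743 / 13.54 x 100
Ash% = 5.49%


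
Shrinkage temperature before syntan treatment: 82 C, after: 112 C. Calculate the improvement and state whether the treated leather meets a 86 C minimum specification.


Improvement = 112 - 82 = 30 C
Spec check: 112 C >= 86 C? Yes


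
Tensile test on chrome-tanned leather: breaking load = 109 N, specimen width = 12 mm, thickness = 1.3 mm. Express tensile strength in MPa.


Cross-section = 12 x 1.3 = 15.6 mm^2
TS = 109 / 15.6 = 6.99 MPa
(1 N/mm^2 = 1 MPa)


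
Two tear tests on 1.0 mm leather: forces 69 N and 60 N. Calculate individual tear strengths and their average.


Tear 1 = 69.0 N/mm
Tear 2 = 60.0 N/mm
Average = 64.5 N/mm


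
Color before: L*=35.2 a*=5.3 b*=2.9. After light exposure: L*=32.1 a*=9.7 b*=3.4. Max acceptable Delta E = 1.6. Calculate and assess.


dL = -3.1, da = 4.4, db = 0.5
dE = sqrt((-3.1)^2 + (4.4)^2 + (0.5)^2) = 5.41
Max = 1.6
Passes: No


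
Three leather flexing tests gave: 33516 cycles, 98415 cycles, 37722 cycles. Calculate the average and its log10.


Average = (33516 + 98415 + 37722) / 3 = 56551 cycles
log10(56551) = 4.75


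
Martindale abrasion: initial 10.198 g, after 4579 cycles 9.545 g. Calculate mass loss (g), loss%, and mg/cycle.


Mass loss = 0.653 g
Loss = 6.40%
Rate = 0.143 mg/cycle


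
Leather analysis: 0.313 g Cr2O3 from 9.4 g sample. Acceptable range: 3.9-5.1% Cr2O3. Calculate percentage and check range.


Cr2O3 = 3.33%
Within range: No

Cr2O3% = 0.313 / 9.4 x 100 = 3.33%
Acceptable range: 3.9 to 5.1%
Within range: No


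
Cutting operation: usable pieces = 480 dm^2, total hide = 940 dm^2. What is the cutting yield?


Yield = usable / total x 100
Yield = 480 / 940 x 100 = 51.1%


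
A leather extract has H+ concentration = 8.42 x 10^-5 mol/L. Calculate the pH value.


pH = -log10[H+]
pH = -log10(8.42 x 10^-5) = 4.07


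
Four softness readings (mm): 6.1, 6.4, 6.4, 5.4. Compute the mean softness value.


Sum = 6.1 + 6.4 + 6.4 + 5.4
Mean = 24.3 / 4 = 6.08 mm


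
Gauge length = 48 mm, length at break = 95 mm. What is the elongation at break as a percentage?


Extension = 95 - 48 = 47 mm
Elongation = 47 / 48 x 100 = 97.9%


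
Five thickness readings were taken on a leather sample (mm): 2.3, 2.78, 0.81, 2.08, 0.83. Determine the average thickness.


1.76 mm

Sum = 2.3 + 2.78 + 0.81 + 2.08 + 0.83 = 8.80
Average = 8.80 / 5 = 1.76 mm


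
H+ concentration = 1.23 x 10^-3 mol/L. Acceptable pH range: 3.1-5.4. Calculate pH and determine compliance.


pH = 2.91
Compliant: No


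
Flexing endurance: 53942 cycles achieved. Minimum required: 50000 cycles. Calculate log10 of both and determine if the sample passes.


Achieved: log10 = 4.73
Required: log10 = 4.70
Passes: Yes

log10(53942) = 4.73
log10(50000) = 4.70
Passes: Yes


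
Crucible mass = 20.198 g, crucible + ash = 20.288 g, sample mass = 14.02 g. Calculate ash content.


Ash mass = 20.288 - 20.198 = 0.090 g
Ash% = 0.090 / 14.02 x 100 = 0.64%


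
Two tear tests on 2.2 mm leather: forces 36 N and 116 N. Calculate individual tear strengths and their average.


Tear 1 = 36 / 2.2 = 16.4 N/mm
Tear 2 = 116 / 2.2 = 52.7 N/mm
Average = (16.4 + 52.7) / 2 = 34.6 N/mm


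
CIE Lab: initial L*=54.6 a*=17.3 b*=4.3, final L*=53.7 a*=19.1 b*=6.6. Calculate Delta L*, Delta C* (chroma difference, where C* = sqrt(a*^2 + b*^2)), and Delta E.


Delta L* = 53.7 - 54.6 = -0.9
C1* = sqrt((17.3)^2 + (4.3)^2) = 17.826
C2* = sqrt((19.1)^2 + (6.6)^2) = 20.208
Delta C* = 20.208 - 17.826 = 2.38
Delta E = sqrt((-0.9)^2 + (1.8)^2 + (2.3)^2) = 3.06


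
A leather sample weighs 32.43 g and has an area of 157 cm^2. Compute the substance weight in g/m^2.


Substance weight = mass / area x 10000
SW = 32.43 / 157 x 10000
SW = 2065.6 g/m^2


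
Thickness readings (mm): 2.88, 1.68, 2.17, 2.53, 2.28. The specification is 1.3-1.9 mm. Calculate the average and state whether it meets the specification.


Sum = 11.54
Average = 11.54 / 5 = 2.31 mm
Specification range: 1.3 to 1.9 mm
Within spec: No


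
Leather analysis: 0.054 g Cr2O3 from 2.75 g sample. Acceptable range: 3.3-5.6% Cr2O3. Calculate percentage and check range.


Cr2O3 = 1.96%
Within range: No

Cr2O3% = 0.054 / 2.75 x 100 = 1.96%
Acceptable range: 3.3 to 5.6%
Within range: No


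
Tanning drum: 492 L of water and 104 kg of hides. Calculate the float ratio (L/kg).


Float ratio = water / hide weight
Ratio = 492 / 104 = 4.7


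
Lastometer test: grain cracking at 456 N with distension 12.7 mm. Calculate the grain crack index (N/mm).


Grain crack index = force / distension
Index = 456 / 12.7 = 35.9 N/mm


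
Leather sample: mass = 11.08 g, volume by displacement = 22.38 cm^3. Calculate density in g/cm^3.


Density = mass / volume
Density = 11.08 / 22.38 = 0.495 g/cm^3


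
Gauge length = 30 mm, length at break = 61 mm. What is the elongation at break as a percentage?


103.3%

Extension = 61 - 30 = 31 mm
Elongation = 31 / 30 x 100 = 103.3%


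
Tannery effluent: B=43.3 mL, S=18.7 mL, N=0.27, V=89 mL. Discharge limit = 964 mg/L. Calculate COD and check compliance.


COD = (43.3 - 18.7) x 0.27 x 8000 / 89 = 597.0 mg/L
Limit: 964 mg/L
Compliant: Yes


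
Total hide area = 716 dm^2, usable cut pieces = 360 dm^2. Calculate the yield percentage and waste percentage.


Yield = 360 / 716 x 100 = 50.3%
Waste = 716 - 360 = 356 dm^2
Waste% = 100 - 50.3 = 49.7%


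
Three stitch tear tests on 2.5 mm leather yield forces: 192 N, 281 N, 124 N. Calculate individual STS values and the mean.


STS1 = 76.8 N/mm
STS2 = 112.4 N/mm
STS3 = 49.6 N/mm
Mean = 79.6 N/mm

STS1 = 192 / 2.5 = 76.8 N/mm
STS2 = 281 / 2.5 = 112.4 N/mm
STS3 = 124 / 2.5 = 49.6 N/mm
Mean = (76.8 + 112.4 + 49.6) / 3 = 79.6 N/mm


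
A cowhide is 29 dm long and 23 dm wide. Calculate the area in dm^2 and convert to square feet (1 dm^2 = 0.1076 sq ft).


667 dm^2
71.77 sq ft

Area = 29 x 23 = 667 dm^2
Conversion: 667 x 0.1076 = 71.77 sq ft


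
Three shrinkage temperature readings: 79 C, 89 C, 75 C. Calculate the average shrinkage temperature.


Average = (79 + 89 + 75) / 3
Average = 243 / 3 = 81.0 C


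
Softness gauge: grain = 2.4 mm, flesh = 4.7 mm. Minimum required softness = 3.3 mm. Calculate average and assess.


Average softness = 3.55 mm
Meets requirement: Yes


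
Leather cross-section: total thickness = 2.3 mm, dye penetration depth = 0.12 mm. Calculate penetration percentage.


Penetration% = 0.12 / 2.3 x 100
Penetration = 5.2%


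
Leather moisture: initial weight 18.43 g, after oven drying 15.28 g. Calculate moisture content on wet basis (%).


Moisture = 18.43 - 15.28 = 3.15 g
MC = 3.15 / 18.43 x 100 = 17.1%


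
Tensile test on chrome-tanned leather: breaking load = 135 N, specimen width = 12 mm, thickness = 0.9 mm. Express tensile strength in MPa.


Cross-section = 12 x 0.9 = 10.8 mm^2
TS = 135 / 10.8 = 12.50 MPa
(1 N/mm^2 = 1 MPa)


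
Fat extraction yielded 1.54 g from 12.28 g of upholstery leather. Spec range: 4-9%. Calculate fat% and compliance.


Fat content = 12.5%
Compliant: No


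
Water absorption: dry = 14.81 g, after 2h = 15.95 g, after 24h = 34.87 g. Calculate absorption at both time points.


2h absorption = 7.7%
24h absorption = 135.4%

WA (2h) = (15.95 - 14.81) / 14.81 x 100 = 7.7%
WA (24h) = (34.87 - 14.81) / 14.81 x 100 = 135.4%


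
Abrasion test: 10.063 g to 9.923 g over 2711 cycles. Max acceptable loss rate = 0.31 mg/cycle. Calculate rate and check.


Rate = 0.052 mg/cycle
Passes: Yes

Loss = 10.063 - 9.923 = 0.140 g
Rate = 0.140 g / 2711 cycles x 1000 = 0.052 mg/cycle
Max = 0.31 mg/cycle
Passes: Yes


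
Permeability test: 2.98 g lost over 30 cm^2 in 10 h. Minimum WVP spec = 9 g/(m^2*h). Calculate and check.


WVP = 2.98 / (30 x 10) x 10000 = 99.33 g/(m^2*h)
Minimum: 9 g/(m^2*h)
Meets spec: Yes


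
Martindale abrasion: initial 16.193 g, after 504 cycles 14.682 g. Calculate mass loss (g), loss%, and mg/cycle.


Mass loss = 1.511 g
Loss = 9.33%
Rate = 2.998 mg/cycle

Loss = 16.193 - 14.682 = 1.511 g
Loss% = 1.511 / 16.193 x 100 = 9.33%
Rate = 1.511 / 504 x 1000 = 2.998 mg/cycle


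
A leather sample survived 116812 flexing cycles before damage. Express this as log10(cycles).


5.07

log10(116812) = 5.07


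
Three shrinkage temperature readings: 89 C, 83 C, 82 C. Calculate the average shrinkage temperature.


84.7 C


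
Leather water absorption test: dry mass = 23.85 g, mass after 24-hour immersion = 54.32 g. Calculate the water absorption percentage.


127.8%


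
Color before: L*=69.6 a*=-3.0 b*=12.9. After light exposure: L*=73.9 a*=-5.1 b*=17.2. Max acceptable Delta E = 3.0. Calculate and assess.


Delta E = 6.43
Passes: No

dL = 4.3, da = -2.1, db = 4.3
dE = sqrt((4.3)^2 + (-2.1)^2 + (4.3)^2) = 6.43
Max = 3.0
Passes: No


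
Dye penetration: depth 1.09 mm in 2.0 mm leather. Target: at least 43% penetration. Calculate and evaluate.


Penetration = 1.09 / 2.0 x 100 = 54.5%
Target: 43%
Meets target: Yes


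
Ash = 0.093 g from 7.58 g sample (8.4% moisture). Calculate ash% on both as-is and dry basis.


As-is ash = 1.23%
Dry-basis ash = 1.34%


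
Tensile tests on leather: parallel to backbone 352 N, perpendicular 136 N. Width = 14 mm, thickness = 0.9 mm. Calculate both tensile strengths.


Parallel = 27.94 N/mm^2
Perpendicular = 10.79 N/mm^2

Area = 14 x 0.9 = 12.6 mm^2
TS (parallel) = 352 / 12.6 = 27.94 N/mm^2
TS (perpendicular) = 136 / 12.6 = 10.79 N/mm^2


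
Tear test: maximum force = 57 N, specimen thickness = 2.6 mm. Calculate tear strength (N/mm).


Tear strength = force / thickness
Tear = 57 / 2.6 = 21.9 N/mm


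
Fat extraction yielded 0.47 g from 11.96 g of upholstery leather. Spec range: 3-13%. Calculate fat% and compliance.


Fat% = 0.47 / 11.96 x 100 = 3.9%
Spec range: 3-13%
Compliant: Yes


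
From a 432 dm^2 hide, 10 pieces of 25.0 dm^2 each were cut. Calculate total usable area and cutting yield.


Usable area = 250.0 dm^2
Yield = 57.9%

Total usable = 10 x 25.0 = 250.0 dm^2
Yield = 250.0 / 432 x 100 = 57.9%


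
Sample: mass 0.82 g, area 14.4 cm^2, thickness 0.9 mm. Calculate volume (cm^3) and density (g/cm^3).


Thickness in cm = 0.9 / 10 = 0.09 cm
Volume = 14.4 x 0.09 = 1.296 cm^3
Density = 0.82 / 1.296 = 0.633 g/cm^3


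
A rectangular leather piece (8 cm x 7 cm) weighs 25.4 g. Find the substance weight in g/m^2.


Area = 8 x 7 = 56 cm^2
SW = 25.4 / 56 x 10000 = 4535.7 g/m^2


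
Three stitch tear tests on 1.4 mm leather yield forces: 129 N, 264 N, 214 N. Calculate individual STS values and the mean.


STS1 = 92.1 N/mm
STS2 = 188.6 N/mm
STS3 = 152.9 N/mm
Mean = 144.5 N/mm


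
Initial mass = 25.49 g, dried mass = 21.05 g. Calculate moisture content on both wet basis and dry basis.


Moisture lost = 25.49 - 21.05 = 4.44 g
Wet basis MC = 4.44 / 25.49 x 100 = 17.4%
Dry basis MC = 4.44 / 21.05 x 100 = 21.1%


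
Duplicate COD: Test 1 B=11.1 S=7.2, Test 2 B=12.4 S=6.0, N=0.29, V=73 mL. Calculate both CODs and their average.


COD1 = 123.9 mg/L
COD2 = 203.4 mg/L
Average = 163.7 mg/L

COD1 = (11.1 - 7.2) x 0.29 x 8000 / 73 = 123.9 mg/L
COD2 = (12.4 - 6.0) x 0.29 x 8000 / 73 = 203.4 mg/L
Average = (123.9 + 203.4) / 2 = 163.7 mg/L


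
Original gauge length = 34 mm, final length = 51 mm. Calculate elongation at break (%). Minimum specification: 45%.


Elongation = 50.0%
Meets spec: Yes

Extension = 51 - 34 = 17 mm
Elongation = 17 / 34 x 100 = 50.0%
Minimum required: 45%
Meets specification: Yes


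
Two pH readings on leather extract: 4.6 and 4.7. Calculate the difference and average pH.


Difference = |4.6 - 4.7| = 0.1
Average = (4.6 + 4.7) / 2 = 4.65


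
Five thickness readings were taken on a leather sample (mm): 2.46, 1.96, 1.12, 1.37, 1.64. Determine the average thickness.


Sum = 2.46 + 1.96 + 1.12 + 1.37 + 1.64 = 8.55
Average = 8.55 / 5 = 1.71 mm


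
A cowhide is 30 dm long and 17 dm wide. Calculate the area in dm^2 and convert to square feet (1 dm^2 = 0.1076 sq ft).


Area = 30 x 17 = 510 dm^2
Conversion: 510 x 0.1076 = 54.88 sq ft


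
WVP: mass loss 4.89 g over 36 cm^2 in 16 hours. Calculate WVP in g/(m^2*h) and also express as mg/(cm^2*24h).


WVP = 4.89 / (36 x 16) x 10000 = 84.90 g/(m^2*h)
Mass loss in mg = 4.89 x 1000 = 4890 mg
Per cm^2 per 24h in mg: 4890 x 24 / (36 x 16) = 117360 / 576 = 203.75 mg/(cm^2*24h)


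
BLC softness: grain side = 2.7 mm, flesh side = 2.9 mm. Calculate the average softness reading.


Average = (2.7 + 2.9) / 2
Average = 2.80 mm


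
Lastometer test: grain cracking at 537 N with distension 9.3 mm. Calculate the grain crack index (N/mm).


57.7 N/mm


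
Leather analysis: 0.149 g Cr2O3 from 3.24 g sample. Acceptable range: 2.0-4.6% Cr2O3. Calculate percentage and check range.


Cr2O3% = 0.149 / 3.24 x 100 = 4.60%
Acceptable range: 2.0 to 4.6%
Within range: Yes


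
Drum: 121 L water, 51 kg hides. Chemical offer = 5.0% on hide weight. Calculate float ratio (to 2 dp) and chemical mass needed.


Float ratio = 2.37
Chemical needed = 2.55 kg


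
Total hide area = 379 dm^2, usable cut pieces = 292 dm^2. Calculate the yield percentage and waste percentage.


Yield = 292 / 379 x 100 = 77.0%
Waste = 379 - 292 = 87 dm^2
Waste% = 100 - 77.0 = 23.0%


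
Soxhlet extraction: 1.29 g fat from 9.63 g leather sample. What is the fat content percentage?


13.4%

Fat content = 1.29 / 9.63 x 100
Fat = 13.4%


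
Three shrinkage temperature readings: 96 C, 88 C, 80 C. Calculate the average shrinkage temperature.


Average = (96 + 88 + 80) / 3
Average = 264 / 3 = 88.0 C


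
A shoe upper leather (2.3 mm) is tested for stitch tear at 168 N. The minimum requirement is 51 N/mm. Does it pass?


STS = 73.0 N/mm
Passes: Yes


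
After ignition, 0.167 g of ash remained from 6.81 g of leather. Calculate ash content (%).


2.45%

Ash% = 0.167 / 6.81 x 100
Ash% = 2.45%


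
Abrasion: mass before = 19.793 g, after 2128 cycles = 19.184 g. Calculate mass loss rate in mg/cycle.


0.286 mg/cycle

Mass loss = 19.793 - 19.184 = 0.609 g
Rate = 0.609 / 2128 x 1000 = 0.286 mg/cycle


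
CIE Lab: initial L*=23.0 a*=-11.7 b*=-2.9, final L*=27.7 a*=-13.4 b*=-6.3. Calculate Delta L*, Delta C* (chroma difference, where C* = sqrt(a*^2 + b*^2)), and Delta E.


Delta L* = 27.7 - 23.0 = 4.7
C1* = sqrt((-11.7)^2 + (-2.9)^2) = 12.054
C2* = sqrt((-13.4)^2 + (-6.3)^2) = 14.807
Delta C* = 14.807 - 12.054 = 2.75
Delta E = sqrt((4.7)^2 + (-1.7)^2 + (-3.4)^2) = 6.04


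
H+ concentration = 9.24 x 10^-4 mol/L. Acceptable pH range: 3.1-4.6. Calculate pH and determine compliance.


pH = -log10(9.24 x 10^-4) = 3.03
Range: 3.1 to 4.6
Compliant: No


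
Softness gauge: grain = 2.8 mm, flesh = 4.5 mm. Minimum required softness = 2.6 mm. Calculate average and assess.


Average = (2.8 + 4.5) / 2 = 3.65 mm
Minimum = 2.6 mm
Meets requirement: Yes


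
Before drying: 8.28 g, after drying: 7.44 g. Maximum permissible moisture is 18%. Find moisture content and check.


Moisture content = 10.1%
Acceptable: Yes


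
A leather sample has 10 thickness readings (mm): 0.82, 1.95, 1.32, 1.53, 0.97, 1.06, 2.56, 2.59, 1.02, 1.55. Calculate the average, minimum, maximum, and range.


Sum = 15.37
Average = 15.37 / 10 = 1.54 mm
Minimum = 0.82 mm
Maximum = 2.59 mm
Range = 2.59 - 0.82 = 1.77 mm


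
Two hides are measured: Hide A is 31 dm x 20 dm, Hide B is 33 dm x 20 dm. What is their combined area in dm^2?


Hide A area = 31 x 20 = 620 dm^2
Hide B area = 33 x 20 = 660 dm^2
Total = 620 + 660 = 1280 dm^2


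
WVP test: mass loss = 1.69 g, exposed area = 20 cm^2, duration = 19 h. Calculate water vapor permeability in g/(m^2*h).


WVP = mass_loss / (area x time) x 10000
WVP = 1.69 / (20 x 19) x 10000
WVP = 1.69 / 380 x 10000 = 44.47 g/(m^2*h)


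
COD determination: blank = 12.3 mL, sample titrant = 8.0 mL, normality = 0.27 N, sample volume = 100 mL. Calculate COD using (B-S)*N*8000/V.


92.9 mg/L


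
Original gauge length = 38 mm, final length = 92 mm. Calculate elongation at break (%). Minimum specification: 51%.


Extension = 92 - 38 = 54 mm
Elongation = 54 / 38 x 100 = 142.1%
Minimum required: 51%
Meets specification: Yes


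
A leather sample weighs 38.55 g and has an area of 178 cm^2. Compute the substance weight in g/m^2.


2165.7 g/m^2

Substance weight = mass / area x 10000
SW = 38.55 / 178 x 10000
SW = 2165.7 g/m^2


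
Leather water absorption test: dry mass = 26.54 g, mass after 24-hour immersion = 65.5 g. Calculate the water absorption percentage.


Water absorbed = 65.5 - 26.54 = 38.96 g
WA% = 38.96 / 26.54 x 100 = 146.8%


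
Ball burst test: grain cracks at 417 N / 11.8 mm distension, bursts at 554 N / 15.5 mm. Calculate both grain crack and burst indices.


Crack index = 35.3 N/mm
Burst index = 35.7 N/mm

Crack index = 417 / 11.8 = 35.3 N/mm
Burst index = 554 / 15.5 = 35.7 N/mm


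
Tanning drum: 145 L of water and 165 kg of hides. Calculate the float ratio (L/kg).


0.9

Float ratio = water / hide weight
Ratio = 145 / 165 = 0.9


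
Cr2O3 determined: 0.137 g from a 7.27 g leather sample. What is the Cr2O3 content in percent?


Cr2O3% = 0.137 / 7.27 x 100
Cr2O3% = 1.88%


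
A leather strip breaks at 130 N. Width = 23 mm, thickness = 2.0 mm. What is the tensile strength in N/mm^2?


Cross-sectional area = 23 x 2.0 = 46.0 mm^2
Tensile strength = 130 / 46.0 = 2.83 N/mm^2


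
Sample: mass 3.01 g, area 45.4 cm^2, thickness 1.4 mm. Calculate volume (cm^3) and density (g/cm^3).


Volume = 6.356 cm^3
Density = 0.474 g/cm^3

Thickness in cm = 1.4 / 10 = 0.14 cm
Volume = 45.4 x 0.14 = 6.356 cm^3
Density = 3.01 / 6.356 = 0.474 g/cm^3


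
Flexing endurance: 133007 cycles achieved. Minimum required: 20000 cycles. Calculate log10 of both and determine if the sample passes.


log10(133007) = 5.12
log10(20000) = 4.30
Passes: Yes


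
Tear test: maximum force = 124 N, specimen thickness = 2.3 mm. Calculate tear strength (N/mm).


Tear strength = force / thickness
Tear = 124 / 2.3 = 53.9 N/mm


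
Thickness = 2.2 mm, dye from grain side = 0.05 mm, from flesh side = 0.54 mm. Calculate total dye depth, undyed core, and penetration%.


Total dyed = 0.59 mm
Undyed core = 1.61 mm
Penetration = 26.8%

Total dyed = 0.05 + 0.54 = 0.59 mm
Undyed core = 2.2 - 0.59 = 1.61 mm
Penetration = 0.59 / 2.2 x 100 = 26.8%


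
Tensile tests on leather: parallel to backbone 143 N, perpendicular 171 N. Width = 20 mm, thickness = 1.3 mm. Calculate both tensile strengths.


Area = 20 x 1.3 = 26.0 mm^2
TS (parallel) = 143 / 26.0 = 5.50 N/mm^2
TS (perpendicular) = 171 / 26.0 = 6.58 N/mm^2


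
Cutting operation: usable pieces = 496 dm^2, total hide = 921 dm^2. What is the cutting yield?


53.9%

Yield = usable / total x 100
Yield = 496 / 921 x 100 = 53.9%


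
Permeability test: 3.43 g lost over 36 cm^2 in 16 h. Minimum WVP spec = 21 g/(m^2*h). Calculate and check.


WVP = 3.43 / (36 x 16) x 10000 = 59.55 g/(m^2*h)
Minimum: 21 g/(m^2*h)
Meets spec: Yes


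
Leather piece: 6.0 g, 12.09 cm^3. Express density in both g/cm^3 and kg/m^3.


Density = 6.0 / 12.09 = 0.496 g/cm^3
Convert: 0.496 x 1000 = 496 kg/m^3


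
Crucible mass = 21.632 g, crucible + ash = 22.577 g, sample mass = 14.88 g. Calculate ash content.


Ash mass = 22.577 - 21.632 = 0.945 g
Ash% = 0.945 / 14.88 x 100 = 6.35%
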